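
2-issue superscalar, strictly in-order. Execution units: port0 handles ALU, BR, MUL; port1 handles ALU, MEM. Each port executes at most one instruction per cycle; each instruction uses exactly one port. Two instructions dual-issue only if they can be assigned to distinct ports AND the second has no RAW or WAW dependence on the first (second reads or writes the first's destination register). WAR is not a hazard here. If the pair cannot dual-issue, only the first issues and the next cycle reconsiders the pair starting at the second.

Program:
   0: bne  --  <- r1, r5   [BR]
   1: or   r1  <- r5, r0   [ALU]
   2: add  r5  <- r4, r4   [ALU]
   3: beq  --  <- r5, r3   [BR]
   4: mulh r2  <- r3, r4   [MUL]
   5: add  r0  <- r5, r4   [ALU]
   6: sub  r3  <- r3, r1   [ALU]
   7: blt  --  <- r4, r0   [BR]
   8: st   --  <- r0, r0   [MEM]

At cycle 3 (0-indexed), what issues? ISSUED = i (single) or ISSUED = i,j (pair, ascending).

ISSUED = 4,5

0. bne.BR or.ALU @i0,i1  | pair
1. add.ALU @i2  | RAW r5
2. beq.BR @i3  | no-port BR/MUL
3. mulh.MUL add.ALU @i4,i5  | pair
4. sub.ALU blt.BR @i6,i7  | pair
5. st.MEM @i8  | tail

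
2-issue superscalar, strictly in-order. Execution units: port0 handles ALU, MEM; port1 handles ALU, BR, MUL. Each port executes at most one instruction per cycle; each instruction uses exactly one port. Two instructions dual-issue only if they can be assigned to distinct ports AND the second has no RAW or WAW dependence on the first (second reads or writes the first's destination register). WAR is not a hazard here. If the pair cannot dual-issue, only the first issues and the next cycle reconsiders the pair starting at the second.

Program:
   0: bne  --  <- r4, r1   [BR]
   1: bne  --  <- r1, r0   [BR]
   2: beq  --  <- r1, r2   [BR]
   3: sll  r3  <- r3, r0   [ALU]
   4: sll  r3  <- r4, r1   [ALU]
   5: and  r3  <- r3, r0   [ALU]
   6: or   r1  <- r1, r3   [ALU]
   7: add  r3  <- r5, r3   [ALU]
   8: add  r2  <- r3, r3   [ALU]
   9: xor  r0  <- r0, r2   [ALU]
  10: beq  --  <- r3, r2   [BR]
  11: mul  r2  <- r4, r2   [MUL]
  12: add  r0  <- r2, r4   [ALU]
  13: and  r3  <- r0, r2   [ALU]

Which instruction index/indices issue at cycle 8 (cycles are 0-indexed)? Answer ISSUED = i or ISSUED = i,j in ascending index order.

#0 head=0: bne i0 no-port BR/BR
#1 head=1: bne i1 no-port BR/BR
#2 head=2: beq;sll i2,i3 pair
#3 head=4: sll i4 RAW+WAW r3
#4 head=5: and i5 RAW r3
#5 head=6: or;add i6,i7 pair
#6 head=8: add i8 RAW r2
#7 head=9: xor;beq i9,i10 pair
#8 head=11: mul i11 RAW r2
#9 head=12: add i12 RAW r0
#10 head=13: and i13 tail

ISSUED = 11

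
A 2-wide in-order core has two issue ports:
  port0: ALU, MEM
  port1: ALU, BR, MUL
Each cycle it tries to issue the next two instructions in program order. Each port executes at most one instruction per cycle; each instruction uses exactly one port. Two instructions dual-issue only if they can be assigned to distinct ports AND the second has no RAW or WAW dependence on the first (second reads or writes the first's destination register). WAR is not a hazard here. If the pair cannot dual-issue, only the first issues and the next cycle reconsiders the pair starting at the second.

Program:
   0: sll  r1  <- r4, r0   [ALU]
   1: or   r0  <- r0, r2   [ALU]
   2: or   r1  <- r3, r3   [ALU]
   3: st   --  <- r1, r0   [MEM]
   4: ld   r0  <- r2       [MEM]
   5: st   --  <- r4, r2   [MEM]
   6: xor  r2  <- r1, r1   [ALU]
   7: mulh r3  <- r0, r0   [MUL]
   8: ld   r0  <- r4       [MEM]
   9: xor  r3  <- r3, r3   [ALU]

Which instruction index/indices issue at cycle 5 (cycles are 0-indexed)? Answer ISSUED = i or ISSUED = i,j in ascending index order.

#0 head=0: sll or i0+i1 dual
#1 head=2: or i2 RAW r1
#2 head=3: st i3 no-port MEM/MEM
#3 head=4: ld i4 no-port MEM/MEM
#4 head=5: st xor i5+i6 dual
#5 head=7: mulh ld i7+i8 dual
#6 head=9: xor i9 tail

ISSUED = 7,8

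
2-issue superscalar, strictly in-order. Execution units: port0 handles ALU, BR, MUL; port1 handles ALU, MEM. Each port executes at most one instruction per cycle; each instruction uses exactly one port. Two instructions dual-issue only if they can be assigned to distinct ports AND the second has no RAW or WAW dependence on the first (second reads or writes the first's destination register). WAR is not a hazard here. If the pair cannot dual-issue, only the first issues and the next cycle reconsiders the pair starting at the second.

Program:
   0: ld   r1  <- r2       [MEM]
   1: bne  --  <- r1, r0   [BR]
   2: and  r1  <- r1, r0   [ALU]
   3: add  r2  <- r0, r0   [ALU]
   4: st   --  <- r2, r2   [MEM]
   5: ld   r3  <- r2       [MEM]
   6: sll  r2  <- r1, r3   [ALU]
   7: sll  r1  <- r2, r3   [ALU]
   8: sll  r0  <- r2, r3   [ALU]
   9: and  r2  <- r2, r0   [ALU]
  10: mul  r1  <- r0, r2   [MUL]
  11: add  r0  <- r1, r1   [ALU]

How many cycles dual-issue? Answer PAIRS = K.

PAIRS = 2

#0 head=0: ld.MEM i0 RAW r1
#1 head=1: bne.BR+and.ALU i1/i2 dual
#2 head=3: add.ALU i3 RAW r2
#3 head=4: st.MEM i4 no-port MEM/MEM
#4 head=5: ld.MEM i5 RAW r3
#5 head=6: sll.ALU i6 RAW r2
#6 head=7: sll.ALU+sll.ALU i7/i8 dual
#7 head=9: and.ALU i9 RAW r2
#8 head=10: mul.MUL i10 RAW r1
#9 head=11: add.ALU i11 tail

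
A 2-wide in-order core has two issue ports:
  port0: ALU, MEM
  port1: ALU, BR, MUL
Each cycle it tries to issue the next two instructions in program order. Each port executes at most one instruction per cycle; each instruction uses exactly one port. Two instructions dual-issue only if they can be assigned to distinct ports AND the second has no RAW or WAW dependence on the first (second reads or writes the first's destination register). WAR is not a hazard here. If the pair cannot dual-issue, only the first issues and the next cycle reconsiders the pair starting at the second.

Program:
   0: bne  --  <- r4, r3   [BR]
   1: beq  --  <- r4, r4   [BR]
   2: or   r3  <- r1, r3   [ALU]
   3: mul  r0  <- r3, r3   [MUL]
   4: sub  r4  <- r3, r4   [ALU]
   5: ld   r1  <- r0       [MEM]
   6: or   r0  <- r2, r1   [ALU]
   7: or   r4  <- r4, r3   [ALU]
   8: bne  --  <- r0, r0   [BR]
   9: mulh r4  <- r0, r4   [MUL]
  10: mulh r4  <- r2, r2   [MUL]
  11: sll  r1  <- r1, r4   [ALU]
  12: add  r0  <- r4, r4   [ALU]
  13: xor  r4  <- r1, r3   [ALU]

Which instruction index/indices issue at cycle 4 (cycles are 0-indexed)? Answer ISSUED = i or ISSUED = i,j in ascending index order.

[0] i0  bne  -- no-port BR/BR
[1] i1,i2  beq+or  -- 2-wide
[2] i3,i4  mul+sub  -- 2-wide
[3] i5  ld  -- RAW r1
[4] i6,i7  or+or  -- 2-wide
[5] i8  bne  -- no-port BR/MUL
[6] i9  mulh  -- no-port MUL/MUL
[7] i10  mulh  -- RAW r4
[8] i11,i12  sll+add  -- 2-wide
[9] i13  xor  -- tail

ISSUED = 6,7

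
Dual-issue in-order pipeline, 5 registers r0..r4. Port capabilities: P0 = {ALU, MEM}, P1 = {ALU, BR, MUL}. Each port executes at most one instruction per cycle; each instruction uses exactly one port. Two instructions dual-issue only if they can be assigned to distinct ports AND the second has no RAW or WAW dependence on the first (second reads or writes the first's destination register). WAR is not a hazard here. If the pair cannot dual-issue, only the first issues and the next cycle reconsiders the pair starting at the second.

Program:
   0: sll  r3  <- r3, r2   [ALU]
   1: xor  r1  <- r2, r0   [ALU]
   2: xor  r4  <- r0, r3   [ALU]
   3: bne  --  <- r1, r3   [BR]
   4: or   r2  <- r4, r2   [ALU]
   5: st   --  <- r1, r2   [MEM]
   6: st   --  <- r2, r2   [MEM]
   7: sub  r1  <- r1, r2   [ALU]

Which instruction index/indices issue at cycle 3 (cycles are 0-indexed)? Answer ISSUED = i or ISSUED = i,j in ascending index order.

ISSUED = 5

0. sll xor @i0,i1  | 2-wide
1. xor bne @i2,i3  | 2-wide
2. or @i4  | RAW r2
3. st @i5  | no-port MEM/MEM
4. st sub @i6,i7  | 2-wide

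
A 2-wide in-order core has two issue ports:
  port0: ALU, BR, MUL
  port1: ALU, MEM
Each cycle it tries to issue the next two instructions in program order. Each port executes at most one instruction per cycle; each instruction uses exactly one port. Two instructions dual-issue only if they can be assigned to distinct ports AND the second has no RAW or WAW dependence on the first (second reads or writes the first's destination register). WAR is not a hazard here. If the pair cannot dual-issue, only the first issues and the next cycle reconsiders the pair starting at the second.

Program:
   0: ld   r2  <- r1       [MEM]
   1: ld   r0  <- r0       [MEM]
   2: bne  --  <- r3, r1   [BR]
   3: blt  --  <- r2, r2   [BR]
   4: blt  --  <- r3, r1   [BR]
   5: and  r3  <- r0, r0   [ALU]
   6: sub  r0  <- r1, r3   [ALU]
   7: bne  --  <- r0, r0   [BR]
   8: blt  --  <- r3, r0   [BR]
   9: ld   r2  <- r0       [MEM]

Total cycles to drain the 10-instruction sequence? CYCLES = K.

CYCLES = 7

c0: i0 ld  no-port MEM/MEM
c1: i1+i2 ld+bne  pair
c2: i3 blt  no-port BR/BR
c3: i4+i5 blt+and  pair
c4: i6 sub  RAW r0
c5: i7 bne  no-port BR/BR
c6: i8+i9 blt+ld  pair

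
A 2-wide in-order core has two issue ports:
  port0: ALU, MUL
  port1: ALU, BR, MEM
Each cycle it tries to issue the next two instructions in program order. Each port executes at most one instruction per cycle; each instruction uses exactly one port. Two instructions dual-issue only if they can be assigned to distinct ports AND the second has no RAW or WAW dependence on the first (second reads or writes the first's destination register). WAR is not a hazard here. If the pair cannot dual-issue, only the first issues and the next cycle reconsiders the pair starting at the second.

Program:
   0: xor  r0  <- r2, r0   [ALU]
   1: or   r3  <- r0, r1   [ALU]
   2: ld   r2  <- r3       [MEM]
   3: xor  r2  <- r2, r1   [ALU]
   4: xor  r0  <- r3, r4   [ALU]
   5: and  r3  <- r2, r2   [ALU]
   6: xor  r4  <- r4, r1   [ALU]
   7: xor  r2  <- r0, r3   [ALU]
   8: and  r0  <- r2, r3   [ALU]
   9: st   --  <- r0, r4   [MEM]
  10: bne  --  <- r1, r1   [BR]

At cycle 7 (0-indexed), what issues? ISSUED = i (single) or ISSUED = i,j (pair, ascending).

c0: i0 xor  RAW r0
c1: i1 or  RAW r3
c2: i2 ld  RAW+WAW r2
c3: i3/i4 xor/xor  2-wide
c4: i5/i6 and/xor  2-wide
c5: i7 xor  RAW r2
c6: i8 and  RAW r0
c7: i9 st  no-port MEM/BR
c8: i10 bne  tail

ISSUED = 9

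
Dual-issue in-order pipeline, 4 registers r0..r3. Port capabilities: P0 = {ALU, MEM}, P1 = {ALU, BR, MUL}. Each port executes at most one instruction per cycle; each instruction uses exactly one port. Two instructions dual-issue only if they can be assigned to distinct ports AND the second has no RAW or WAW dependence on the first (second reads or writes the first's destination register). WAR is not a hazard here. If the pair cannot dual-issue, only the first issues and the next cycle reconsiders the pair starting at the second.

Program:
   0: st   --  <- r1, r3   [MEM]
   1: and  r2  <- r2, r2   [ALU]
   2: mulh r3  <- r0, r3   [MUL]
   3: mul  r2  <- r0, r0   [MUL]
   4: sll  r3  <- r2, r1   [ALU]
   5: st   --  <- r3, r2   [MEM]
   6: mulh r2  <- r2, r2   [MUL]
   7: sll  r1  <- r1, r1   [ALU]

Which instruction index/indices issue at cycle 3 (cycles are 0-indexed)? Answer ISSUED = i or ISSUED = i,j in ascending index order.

ISSUED = 4

t=0 i0/i1:st/and ; 2-wide
t=1 i2:mulh ; no-port MUL/MUL
t=2 i3:mul ; RAW r2
t=3 i4:sll ; RAW r3
t=4 i5/i6:st/mulh ; 2-wide
t=5 i7:sll ; tail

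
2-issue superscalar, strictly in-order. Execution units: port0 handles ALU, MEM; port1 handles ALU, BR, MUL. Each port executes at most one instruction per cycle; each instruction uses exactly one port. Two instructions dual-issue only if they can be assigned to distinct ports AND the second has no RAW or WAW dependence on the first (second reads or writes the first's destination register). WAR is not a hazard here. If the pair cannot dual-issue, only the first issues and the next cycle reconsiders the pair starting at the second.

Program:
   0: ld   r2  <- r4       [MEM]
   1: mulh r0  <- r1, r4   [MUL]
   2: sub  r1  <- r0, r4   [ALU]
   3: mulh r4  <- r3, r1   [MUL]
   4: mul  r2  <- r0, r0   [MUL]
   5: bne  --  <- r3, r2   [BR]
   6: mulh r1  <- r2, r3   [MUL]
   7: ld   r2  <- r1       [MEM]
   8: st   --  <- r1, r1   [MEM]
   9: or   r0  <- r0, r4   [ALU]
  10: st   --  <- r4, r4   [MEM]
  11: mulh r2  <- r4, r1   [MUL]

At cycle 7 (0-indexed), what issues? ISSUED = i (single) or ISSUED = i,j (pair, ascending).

ISSUED = 8,9

#0 head=0: ld.MEM mulh.MUL i0&i1 2-wide
#1 head=2: sub.ALU i2 RAW r1
#2 head=3: mulh.MUL i3 no-port MUL/MUL
#3 head=4: mul.MUL i4 no-port MUL/BR
#4 head=5: bne.BR i5 no-port BR/MUL
#5 head=6: mulh.MUL i6 RAW r1
#6 head=7: ld.MEM i7 no-port MEM/MEM
#7 head=8: st.MEM or.ALU i8&i9 2-wide
#8 head=10: st.MEM mulh.MUL i10&i11 2-wide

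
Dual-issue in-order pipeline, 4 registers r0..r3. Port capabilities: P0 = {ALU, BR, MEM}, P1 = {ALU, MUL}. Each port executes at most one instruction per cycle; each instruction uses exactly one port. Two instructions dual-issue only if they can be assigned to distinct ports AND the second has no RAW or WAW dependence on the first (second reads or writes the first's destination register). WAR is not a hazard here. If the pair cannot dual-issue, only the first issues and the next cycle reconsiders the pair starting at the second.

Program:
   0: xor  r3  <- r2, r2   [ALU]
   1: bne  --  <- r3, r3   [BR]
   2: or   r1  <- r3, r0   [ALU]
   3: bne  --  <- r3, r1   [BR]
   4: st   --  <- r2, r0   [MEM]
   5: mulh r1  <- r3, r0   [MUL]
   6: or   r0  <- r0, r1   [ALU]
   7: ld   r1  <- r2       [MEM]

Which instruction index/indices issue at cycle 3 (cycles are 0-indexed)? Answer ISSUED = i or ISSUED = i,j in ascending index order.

ISSUED = 4,5

#0 head=0: xor i0 RAW r3
#1 head=1: bne/or i1/i2 pair
#2 head=3: bne i3 no-port BR/MEM
#3 head=4: st/mulh i4/i5 pair
#4 head=6: or/ld i6/i7 pair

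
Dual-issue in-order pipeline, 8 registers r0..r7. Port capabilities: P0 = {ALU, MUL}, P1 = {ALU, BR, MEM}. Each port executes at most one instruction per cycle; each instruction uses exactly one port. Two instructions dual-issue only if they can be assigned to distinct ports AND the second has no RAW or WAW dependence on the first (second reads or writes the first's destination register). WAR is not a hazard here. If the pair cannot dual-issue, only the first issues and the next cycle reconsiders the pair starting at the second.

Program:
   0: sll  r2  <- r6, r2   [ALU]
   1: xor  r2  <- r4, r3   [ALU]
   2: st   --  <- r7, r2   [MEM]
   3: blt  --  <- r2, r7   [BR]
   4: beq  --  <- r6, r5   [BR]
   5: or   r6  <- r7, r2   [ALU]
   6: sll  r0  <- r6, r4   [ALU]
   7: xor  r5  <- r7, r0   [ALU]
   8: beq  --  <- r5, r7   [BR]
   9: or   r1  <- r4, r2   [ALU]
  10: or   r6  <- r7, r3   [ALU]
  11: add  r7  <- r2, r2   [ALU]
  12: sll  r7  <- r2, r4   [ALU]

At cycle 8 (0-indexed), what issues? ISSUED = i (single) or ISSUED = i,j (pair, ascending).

ISSUED = 10,11

[0] i0  sll  -- WAW r2
[1] i1  xor  -- RAW r2
[2] i2  st  -- no-port MEM/BR
[3] i3  blt  -- no-port BR/BR
[4] i4/i5  beq;or  -- 2-wide
[5] i6  sll  -- RAW r0
[6] i7  xor  -- RAW r5
[7] i8/i9  beq;or  -- 2-wide
[8] i10/i11  or;add  -- 2-wide
[9] i12  sll  -- tail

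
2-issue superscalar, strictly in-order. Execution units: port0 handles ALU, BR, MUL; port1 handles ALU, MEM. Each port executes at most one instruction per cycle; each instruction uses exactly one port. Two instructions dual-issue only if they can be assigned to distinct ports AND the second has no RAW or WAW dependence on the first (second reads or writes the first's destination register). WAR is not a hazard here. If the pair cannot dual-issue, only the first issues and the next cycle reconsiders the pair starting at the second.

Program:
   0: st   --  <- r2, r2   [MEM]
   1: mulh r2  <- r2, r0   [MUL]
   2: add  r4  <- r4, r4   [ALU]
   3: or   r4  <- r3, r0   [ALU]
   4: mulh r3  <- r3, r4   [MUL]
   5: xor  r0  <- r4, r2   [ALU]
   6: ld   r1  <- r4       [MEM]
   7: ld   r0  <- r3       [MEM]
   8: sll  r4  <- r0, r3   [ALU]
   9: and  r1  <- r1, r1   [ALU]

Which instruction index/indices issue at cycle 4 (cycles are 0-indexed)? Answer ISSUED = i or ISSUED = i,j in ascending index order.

ISSUED = 6

c0: i0/i1 st+mulh  pair
c1: i2 add  WAW r4
c2: i3 or  RAW r4
c3: i4/i5 mulh+xor  pair
c4: i6 ld  no-port MEM/MEM
c5: i7 ld  RAW r0
c6: i8/i9 sll+and  pair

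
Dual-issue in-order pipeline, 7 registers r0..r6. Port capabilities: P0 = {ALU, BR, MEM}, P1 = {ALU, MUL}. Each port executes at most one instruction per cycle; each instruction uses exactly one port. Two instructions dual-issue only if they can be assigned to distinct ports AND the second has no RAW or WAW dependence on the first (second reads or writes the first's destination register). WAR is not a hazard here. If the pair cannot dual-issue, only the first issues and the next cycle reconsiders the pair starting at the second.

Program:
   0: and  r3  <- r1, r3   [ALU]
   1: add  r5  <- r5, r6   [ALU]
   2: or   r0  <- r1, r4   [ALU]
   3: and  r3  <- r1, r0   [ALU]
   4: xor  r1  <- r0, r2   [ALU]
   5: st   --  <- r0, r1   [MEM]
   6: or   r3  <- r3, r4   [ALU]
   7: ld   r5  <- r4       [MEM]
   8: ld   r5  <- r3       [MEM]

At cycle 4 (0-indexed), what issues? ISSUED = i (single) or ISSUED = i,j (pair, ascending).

c0: i0/i1 and.ALU/add.ALU  2-wide
c1: i2 or.ALU  RAW r0
c2: i3/i4 and.ALU/xor.ALU  2-wide
c3: i5/i6 st.MEM/or.ALU  2-wide
c4: i7 ld.MEM  no-port MEM/MEM
c5: i8 ld.MEM  tail

ISSUED = 7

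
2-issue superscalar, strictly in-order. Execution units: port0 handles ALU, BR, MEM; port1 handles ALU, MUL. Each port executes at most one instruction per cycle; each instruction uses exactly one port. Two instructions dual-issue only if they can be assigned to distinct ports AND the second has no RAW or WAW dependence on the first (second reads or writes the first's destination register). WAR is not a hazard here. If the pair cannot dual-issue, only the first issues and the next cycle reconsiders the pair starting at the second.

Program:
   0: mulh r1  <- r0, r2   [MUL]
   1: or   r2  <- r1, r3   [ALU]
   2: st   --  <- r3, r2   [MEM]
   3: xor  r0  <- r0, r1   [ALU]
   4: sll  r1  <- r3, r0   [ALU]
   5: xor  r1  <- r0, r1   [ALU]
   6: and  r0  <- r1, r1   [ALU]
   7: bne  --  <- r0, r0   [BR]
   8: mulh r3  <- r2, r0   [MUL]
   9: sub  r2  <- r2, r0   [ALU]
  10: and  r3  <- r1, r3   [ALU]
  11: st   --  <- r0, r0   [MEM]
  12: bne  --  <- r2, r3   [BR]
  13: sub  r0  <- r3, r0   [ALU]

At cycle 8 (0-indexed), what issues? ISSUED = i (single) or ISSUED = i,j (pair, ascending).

c0: i0 mulh  RAW r1
c1: i1 or  RAW r2
c2: i2,i3 st xor  dual
c3: i4 sll  RAW+WAW r1
c4: i5 xor  RAW r1
c5: i6 and  RAW r0
c6: i7,i8 bne mulh  dual
c7: i9,i10 sub and  dual
c8: i11 st  no-port MEM/BR
c9: i12,i13 bne sub  dual

ISSUED = 11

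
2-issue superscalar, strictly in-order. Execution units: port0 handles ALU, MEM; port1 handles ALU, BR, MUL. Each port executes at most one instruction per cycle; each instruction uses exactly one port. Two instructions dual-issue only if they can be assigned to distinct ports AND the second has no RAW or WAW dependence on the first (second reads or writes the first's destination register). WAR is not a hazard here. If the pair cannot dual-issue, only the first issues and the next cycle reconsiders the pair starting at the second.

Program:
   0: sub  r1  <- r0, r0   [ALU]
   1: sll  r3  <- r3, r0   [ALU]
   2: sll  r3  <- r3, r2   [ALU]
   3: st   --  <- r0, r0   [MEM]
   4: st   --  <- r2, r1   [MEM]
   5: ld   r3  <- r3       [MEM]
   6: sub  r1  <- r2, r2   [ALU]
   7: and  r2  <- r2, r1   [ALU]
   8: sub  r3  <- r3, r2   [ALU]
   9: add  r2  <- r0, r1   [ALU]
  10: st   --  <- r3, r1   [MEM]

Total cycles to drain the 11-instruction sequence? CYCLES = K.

CYCLES = 7

0. sub/sll @i0/i1  | dual
1. sll/st @i2/i3  | dual
2. st @i4  | no-port MEM/MEM
3. ld/sub @i5/i6  | dual
4. and @i7  | RAW r2
5. sub/add @i8/i9  | dual
6. st @i10  | tail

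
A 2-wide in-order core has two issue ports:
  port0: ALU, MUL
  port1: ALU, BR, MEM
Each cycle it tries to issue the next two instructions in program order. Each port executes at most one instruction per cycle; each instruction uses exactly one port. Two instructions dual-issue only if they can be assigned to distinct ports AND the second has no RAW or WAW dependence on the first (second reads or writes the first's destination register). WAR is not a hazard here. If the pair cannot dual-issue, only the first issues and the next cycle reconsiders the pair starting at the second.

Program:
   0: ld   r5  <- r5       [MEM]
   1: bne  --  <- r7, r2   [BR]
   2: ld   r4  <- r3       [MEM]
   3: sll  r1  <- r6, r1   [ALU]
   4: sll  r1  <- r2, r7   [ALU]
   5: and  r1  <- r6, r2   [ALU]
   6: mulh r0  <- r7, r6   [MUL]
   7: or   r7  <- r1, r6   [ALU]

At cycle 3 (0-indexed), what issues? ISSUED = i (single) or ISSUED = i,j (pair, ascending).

ISSUED = 4

[0] i0  ld  -- no-port MEM/BR
[1] i1  bne  -- no-port BR/MEM
[2] i2+i3  ld;sll  -- pair
[3] i4  sll  -- WAW r1
[4] i5+i6  and;mulh  -- pair
[5] i7  or  -- tail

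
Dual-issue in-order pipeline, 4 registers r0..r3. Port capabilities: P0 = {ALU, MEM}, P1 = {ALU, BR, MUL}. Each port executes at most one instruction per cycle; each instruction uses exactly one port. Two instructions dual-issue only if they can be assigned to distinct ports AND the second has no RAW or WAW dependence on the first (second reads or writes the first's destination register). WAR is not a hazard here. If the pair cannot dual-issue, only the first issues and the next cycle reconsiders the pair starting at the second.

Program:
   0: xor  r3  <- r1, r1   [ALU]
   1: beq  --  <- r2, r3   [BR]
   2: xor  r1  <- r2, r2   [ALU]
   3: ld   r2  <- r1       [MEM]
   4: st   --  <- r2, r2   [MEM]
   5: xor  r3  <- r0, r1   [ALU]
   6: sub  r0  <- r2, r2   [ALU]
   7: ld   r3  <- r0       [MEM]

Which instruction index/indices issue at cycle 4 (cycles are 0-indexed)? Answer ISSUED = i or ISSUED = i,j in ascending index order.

ISSUED = 6

0. xor @i0  | RAW r3
1. beq xor @i1+i2  | 2-wide
2. ld @i3  | no-port MEM/MEM
3. st xor @i4+i5  | 2-wide
4. sub @i6  | RAW r0
5. ld @i7  | tail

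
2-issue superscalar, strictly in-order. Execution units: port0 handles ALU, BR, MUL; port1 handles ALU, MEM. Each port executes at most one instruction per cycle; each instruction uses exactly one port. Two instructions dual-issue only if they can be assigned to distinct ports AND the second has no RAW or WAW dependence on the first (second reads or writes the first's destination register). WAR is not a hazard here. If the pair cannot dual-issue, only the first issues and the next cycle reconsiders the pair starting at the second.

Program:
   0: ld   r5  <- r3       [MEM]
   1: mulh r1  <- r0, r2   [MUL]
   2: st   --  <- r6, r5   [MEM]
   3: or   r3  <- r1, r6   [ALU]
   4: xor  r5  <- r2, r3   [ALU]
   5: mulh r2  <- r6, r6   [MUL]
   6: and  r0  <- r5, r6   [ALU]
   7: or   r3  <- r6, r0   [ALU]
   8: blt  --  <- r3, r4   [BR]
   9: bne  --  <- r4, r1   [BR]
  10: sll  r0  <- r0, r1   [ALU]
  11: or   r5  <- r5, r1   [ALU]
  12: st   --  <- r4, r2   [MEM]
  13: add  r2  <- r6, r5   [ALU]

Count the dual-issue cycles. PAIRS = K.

[0] i0+i1  ld.MEM;mulh.MUL  -- dual
[1] i2+i3  st.MEM;or.ALU  -- dual
[2] i4+i5  xor.ALU;mulh.MUL  -- dual
[3] i6  and.ALU  -- RAW r0
[4] i7  or.ALU  -- RAW r3
[5] i8  blt.BR  -- no-port BR/BR
[6] i9+i10  bne.BR;sll.ALU  -- dual
[7] i11+i12  or.ALU;st.MEM  -- dual
[8] i13  add.ALU  -- tail

PAIRS = 5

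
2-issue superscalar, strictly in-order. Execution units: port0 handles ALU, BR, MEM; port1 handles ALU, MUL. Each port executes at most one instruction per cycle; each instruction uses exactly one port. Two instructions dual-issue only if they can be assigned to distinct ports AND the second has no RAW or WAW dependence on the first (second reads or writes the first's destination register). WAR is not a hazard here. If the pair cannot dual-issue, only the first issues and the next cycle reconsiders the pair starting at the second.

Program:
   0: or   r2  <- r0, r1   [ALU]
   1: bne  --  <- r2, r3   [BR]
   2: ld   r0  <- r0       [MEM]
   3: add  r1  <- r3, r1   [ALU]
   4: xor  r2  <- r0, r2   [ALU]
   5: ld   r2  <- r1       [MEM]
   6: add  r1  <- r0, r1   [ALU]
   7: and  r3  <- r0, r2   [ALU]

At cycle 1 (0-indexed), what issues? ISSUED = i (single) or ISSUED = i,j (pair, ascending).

ISSUED = 1

0. or.ALU @i0  | RAW r2
1. bne.BR @i1  | no-port BR/MEM
2. ld.MEM;add.ALU @i2,i3  | dual
3. xor.ALU @i4  | WAW r2
4. ld.MEM;add.ALU @i5,i6  | dual
5. and.ALU @i7  | tail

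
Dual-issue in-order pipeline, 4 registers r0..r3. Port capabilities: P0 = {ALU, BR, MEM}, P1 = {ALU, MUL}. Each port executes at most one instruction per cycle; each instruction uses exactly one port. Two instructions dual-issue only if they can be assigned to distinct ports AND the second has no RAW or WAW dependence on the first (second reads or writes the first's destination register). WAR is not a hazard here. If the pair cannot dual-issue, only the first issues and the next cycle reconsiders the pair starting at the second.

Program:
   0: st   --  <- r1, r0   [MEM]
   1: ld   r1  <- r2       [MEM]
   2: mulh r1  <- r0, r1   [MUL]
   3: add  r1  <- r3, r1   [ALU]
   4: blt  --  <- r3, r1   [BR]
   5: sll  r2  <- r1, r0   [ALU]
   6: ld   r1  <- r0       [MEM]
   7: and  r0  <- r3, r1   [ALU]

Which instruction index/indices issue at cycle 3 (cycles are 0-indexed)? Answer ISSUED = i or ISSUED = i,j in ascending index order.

ISSUED = 3

  cy0 -> i0 (st.MEM) no-port MEM/MEM
  cy1 -> i1 (ld.MEM) RAW+WAW r1
  cy2 -> i2 (mulh.MUL) RAW+WAW r1
  cy3 -> i3 (add.ALU) RAW r1
  cy4 -> i4&i5 (blt.BR+sll.ALU) 2-wide
  cy5 -> i6 (ld.MEM) RAW r1
  cy6 -> i7 (and.ALU) tail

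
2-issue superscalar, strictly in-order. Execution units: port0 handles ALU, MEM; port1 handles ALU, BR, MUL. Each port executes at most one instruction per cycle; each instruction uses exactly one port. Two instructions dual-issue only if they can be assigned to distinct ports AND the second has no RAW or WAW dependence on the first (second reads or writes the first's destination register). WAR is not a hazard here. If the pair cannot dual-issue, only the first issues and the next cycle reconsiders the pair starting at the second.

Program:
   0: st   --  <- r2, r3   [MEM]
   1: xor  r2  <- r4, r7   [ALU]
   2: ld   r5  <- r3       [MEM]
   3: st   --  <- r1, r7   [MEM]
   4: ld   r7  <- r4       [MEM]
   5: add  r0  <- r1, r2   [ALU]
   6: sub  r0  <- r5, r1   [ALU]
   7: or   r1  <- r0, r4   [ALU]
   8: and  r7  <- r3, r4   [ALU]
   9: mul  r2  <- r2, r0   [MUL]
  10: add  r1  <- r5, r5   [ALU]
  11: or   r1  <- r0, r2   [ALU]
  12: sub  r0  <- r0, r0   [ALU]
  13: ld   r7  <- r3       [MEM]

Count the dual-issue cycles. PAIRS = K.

PAIRS = 5

c0: i0&i1 st.MEM;xor.ALU  2-wide
c1: i2 ld.MEM  no-port MEM/MEM
c2: i3 st.MEM  no-port MEM/MEM
c3: i4&i5 ld.MEM;add.ALU  2-wide
c4: i6 sub.ALU  RAW r0
c5: i7&i8 or.ALU;and.ALU  2-wide
c6: i9&i10 mul.MUL;add.ALU  2-wide
c7: i11&i12 or.ALU;sub.ALU  2-wide
c8: i13 ld.MEM  tail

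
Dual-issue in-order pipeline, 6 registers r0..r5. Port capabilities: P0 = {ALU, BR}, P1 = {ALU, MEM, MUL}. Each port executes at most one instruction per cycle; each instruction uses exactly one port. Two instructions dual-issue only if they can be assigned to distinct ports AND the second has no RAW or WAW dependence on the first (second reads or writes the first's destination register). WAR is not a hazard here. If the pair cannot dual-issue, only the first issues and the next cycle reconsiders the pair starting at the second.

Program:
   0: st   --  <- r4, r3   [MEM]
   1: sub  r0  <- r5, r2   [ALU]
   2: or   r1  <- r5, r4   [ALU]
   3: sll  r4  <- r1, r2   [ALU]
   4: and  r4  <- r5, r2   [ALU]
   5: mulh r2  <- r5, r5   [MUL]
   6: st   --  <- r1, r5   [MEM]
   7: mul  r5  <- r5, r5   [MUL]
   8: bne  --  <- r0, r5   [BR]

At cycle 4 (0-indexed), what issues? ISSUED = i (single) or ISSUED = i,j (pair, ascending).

ISSUED = 6

t=0 i0,i1:st sub ; 2-wide
t=1 i2:or ; RAW r1
t=2 i3:sll ; WAW r4
t=3 i4,i5:and mulh ; 2-wide
t=4 i6:st ; no-port MEM/MUL
t=5 i7:mul ; RAW r5
t=6 i8:bne ; tail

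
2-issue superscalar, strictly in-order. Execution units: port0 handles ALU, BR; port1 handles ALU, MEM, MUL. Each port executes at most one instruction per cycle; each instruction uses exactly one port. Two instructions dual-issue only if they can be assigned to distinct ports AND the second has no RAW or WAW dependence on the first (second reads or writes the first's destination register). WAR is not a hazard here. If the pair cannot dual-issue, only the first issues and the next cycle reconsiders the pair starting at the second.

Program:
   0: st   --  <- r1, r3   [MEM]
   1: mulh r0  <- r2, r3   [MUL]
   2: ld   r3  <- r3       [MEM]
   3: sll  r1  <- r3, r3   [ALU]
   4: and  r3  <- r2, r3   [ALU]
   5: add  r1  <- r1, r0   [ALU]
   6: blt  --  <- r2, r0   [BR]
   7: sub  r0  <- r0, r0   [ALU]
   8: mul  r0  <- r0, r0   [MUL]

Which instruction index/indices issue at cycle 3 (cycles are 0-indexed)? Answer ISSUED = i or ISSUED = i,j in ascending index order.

c0: i0 st.MEM  no-port MEM/MUL
c1: i1 mulh.MUL  no-port MUL/MEM
c2: i2 ld.MEM  RAW r3
c3: i3&i4 sll.ALU+and.ALU  2-wide
c4: i5&i6 add.ALU+blt.BR  2-wide
c5: i7 sub.ALU  RAW+WAW r0
c6: i8 mul.MUL  tail

ISSUED = 3,4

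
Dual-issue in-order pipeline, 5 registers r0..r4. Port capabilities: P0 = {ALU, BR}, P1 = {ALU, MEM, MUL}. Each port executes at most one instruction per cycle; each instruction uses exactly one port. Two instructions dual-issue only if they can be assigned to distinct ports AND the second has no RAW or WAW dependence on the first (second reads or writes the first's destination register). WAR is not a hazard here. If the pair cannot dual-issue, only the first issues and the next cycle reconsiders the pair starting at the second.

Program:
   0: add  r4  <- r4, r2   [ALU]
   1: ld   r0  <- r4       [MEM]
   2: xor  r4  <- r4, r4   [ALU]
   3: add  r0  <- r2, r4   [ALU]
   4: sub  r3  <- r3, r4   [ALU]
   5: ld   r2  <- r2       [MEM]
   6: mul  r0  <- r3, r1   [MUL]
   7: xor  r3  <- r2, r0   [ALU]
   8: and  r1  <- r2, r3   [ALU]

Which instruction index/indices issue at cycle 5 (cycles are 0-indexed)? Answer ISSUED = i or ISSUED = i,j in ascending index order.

c0: i0 add.ALU  RAW r4
c1: i1&i2 ld.MEM+xor.ALU  dual
c2: i3&i4 add.ALU+sub.ALU  dual
c3: i5 ld.MEM  no-port MEM/MUL
c4: i6 mul.MUL  RAW r0
c5: i7 xor.ALU  RAW r3
c6: i8 and.ALU  tail

ISSUED = 7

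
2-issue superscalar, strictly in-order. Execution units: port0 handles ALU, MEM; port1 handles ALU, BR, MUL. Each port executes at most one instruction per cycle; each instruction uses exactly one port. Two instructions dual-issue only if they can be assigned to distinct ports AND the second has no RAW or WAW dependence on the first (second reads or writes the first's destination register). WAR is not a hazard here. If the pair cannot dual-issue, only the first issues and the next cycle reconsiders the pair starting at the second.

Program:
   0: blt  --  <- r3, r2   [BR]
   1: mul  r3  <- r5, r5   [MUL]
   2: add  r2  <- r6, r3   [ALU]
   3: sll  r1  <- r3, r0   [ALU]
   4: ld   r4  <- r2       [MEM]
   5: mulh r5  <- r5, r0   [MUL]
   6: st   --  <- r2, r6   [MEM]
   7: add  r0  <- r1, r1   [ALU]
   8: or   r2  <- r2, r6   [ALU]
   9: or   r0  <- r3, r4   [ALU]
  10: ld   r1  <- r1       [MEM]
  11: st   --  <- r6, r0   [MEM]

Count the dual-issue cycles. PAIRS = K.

[0] i0  blt.BR  -- no-port BR/MUL
[1] i1  mul.MUL  -- RAW r3
[2] i2+i3  add.ALU/sll.ALU  -- pair
[3] i4+i5  ld.MEM/mulh.MUL  -- pair
[4] i6+i7  st.MEM/add.ALU  -- pair
[5] i8+i9  or.ALU/or.ALU  -- pair
[6] i10  ld.MEM  -- no-port MEM/MEM
[7] i11  st.MEM  -- tail

PAIRS = 4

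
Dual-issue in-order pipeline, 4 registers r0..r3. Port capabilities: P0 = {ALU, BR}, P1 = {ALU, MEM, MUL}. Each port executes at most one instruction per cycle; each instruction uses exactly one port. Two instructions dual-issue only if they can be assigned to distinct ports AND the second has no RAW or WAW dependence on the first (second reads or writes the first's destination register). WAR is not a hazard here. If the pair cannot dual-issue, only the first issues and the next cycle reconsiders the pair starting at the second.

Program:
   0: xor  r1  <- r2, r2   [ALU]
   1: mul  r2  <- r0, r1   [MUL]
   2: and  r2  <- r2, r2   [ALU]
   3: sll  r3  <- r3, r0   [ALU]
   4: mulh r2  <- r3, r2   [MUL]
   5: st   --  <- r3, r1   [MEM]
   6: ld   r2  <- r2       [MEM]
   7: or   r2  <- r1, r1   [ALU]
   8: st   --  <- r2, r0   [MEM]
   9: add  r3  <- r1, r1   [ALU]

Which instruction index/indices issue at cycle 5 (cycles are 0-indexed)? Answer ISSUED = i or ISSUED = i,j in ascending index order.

  cy0 -> i0 (xor) RAW r1
  cy1 -> i1 (mul) RAW+WAW r2
  cy2 -> i2&i3 (and/sll) pair
  cy3 -> i4 (mulh) no-port MUL/MEM
  cy4 -> i5 (st) no-port MEM/MEM
  cy5 -> i6 (ld) WAW r2
  cy6 -> i7 (or) RAW r2
  cy7 -> i8&i9 (st/add) pair

ISSUED = 6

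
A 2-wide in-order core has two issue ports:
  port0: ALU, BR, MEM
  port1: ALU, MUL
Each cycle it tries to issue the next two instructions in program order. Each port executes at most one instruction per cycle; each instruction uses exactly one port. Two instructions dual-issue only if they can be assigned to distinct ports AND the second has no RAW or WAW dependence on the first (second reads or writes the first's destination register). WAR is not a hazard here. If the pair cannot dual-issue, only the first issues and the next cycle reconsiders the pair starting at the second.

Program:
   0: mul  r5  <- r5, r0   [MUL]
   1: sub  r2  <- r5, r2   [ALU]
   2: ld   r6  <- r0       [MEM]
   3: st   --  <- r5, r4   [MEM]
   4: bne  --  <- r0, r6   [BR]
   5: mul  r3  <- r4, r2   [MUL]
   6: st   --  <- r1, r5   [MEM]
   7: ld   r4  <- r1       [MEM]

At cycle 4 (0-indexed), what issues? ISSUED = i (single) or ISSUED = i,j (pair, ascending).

ISSUED = 6

0. mul.MUL @i0  | RAW r5
1. sub.ALU+ld.MEM @i1+i2  | 2-wide
2. st.MEM @i3  | no-port MEM/BR
3. bne.BR+mul.MUL @i4+i5  | 2-wide
4. st.MEM @i6  | no-port MEM/MEM
5. ld.MEM @i7  | tail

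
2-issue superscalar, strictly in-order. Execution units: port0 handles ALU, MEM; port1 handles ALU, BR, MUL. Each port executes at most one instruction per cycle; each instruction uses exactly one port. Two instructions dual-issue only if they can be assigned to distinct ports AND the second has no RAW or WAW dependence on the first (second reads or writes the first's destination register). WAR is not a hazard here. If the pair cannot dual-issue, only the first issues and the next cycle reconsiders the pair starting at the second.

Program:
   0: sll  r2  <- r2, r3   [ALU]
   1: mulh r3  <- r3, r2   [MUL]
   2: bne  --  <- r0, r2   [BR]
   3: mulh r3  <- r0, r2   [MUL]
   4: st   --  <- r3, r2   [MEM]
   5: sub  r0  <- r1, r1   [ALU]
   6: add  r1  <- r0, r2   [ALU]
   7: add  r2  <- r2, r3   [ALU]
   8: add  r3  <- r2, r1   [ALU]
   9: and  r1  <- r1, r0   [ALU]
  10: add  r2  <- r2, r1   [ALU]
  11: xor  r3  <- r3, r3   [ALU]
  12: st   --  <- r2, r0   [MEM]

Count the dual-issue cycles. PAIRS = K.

0. sll @i0  | RAW r2
1. mulh @i1  | no-port MUL/BR
2. bne @i2  | no-port BR/MUL
3. mulh @i3  | RAW r3
4. st/sub @i4/i5  | pair
5. add/add @i6/i7  | pair
6. add/and @i8/i9  | pair
7. add/xor @i10/i11  | pair
8. st @i12  | tail

PAIRS = 4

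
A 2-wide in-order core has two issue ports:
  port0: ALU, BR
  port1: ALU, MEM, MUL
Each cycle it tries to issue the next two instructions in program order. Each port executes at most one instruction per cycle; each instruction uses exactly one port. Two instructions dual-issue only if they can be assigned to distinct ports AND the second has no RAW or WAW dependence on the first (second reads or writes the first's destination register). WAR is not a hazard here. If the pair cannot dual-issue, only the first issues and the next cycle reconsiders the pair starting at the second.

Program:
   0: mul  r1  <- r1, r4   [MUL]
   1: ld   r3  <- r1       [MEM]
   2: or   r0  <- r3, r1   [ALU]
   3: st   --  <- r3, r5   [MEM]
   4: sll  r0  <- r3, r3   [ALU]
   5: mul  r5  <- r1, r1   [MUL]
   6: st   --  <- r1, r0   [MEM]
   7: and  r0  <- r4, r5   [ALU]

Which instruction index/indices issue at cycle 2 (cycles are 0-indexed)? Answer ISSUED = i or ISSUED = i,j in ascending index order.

ISSUED = 2,3

[0] i0  mul  -- no-port MUL/MEM
[1] i1  ld  -- RAW r3
[2] i2&i3  or/st  -- 2-wide
[3] i4&i5  sll/mul  -- 2-wide
[4] i6&i7  st/and  -- 2-wide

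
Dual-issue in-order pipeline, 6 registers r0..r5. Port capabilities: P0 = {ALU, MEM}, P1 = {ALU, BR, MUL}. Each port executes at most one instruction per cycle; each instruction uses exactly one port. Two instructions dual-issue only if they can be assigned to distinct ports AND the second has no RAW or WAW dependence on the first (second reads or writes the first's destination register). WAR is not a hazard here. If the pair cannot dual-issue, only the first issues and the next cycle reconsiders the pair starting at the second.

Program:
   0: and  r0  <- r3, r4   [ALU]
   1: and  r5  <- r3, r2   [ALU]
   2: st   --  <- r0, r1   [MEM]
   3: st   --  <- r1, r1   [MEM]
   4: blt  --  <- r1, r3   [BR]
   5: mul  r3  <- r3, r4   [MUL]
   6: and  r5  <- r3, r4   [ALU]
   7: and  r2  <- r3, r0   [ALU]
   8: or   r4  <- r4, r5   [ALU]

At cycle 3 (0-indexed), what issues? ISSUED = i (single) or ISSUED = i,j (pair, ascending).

ISSUED = 5

c0: i0+i1 and.ALU+and.ALU  2-wide
c1: i2 st.MEM  no-port MEM/MEM
c2: i3+i4 st.MEM+blt.BR  2-wide
c3: i5 mul.MUL  RAW r3
c4: i6+i7 and.ALU+and.ALU  2-wide
c5: i8 or.ALU  tail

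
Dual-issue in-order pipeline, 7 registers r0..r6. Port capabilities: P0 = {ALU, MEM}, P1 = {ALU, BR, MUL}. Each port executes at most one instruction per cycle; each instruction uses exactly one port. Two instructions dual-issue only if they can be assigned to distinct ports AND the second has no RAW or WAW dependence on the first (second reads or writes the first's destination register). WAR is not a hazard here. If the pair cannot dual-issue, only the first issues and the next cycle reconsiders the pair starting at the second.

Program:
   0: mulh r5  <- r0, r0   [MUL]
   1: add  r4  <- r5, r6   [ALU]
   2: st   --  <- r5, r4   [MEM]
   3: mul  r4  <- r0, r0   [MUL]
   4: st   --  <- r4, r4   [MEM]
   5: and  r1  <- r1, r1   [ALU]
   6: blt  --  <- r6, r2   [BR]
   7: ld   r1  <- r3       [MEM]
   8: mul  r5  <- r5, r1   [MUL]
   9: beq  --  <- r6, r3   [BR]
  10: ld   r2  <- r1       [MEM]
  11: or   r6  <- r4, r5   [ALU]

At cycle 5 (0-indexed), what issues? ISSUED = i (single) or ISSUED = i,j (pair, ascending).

ISSUED = 8

[0] i0  mulh  -- RAW r5
[1] i1  add  -- RAW r4
[2] i2+i3  st+mul  -- dual
[3] i4+i5  st+and  -- dual
[4] i6+i7  blt+ld  -- dual
[5] i8  mul  -- no-port MUL/BR
[6] i9+i10  beq+ld  -- dual
[7] i11  or  -- tail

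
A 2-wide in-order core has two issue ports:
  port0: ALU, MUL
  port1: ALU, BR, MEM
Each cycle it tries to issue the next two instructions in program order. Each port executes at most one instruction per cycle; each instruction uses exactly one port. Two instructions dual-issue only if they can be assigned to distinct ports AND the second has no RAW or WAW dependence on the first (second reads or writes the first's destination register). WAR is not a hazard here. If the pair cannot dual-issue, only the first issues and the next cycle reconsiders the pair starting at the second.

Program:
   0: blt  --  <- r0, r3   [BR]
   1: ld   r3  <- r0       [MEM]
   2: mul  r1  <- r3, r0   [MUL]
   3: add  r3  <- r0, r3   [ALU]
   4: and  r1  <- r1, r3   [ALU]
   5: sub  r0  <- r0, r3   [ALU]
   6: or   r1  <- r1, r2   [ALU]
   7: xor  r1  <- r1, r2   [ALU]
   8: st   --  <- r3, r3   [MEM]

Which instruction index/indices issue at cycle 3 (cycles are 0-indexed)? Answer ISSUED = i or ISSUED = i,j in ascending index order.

#0 head=0: blt i0 no-port BR/MEM
#1 head=1: ld i1 RAW r3
#2 head=2: mul;add i2/i3 dual
#3 head=4: and;sub i4/i5 dual
#4 head=6: or i6 RAW+WAW r1
#5 head=7: xor;st i7/i8 dual

ISSUED = 4,5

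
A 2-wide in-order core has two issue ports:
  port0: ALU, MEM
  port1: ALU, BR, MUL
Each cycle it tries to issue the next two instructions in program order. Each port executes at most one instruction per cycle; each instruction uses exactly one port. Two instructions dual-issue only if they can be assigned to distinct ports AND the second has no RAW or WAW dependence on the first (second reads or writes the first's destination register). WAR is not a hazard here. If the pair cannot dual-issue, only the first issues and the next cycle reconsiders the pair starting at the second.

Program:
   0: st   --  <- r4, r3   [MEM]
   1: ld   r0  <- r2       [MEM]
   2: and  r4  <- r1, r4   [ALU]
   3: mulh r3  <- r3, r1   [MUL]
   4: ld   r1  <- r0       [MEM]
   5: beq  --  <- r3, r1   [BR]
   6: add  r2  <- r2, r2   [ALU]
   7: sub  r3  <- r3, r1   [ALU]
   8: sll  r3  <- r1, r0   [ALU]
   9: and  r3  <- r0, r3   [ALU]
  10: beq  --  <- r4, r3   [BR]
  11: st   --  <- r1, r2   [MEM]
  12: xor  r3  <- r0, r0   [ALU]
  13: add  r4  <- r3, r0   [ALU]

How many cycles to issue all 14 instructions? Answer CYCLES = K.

CYCLES = 10

c0: i0 st  no-port MEM/MEM
c1: i1,i2 ld+and  2-wide
c2: i3,i4 mulh+ld  2-wide
c3: i5,i6 beq+add  2-wide
c4: i7 sub  WAW r3
c5: i8 sll  RAW+WAW r3
c6: i9 and  RAW r3
c7: i10,i11 beq+st  2-wide
c8: i12 xor  RAW r3
c9: i13 add  tail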